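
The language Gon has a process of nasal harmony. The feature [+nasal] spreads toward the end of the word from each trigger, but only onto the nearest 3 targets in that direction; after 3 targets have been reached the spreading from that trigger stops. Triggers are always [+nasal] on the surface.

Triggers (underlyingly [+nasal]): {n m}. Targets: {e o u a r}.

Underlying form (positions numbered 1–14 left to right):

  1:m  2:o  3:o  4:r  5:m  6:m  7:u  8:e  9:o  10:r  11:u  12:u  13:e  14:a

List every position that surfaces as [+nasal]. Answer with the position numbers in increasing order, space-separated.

From /m/ at 1 rightward: 2 /o/ → [+nasal]; 3 /o/ → [+nasal]; 4 /r/ → [+nasal]; bound reached.
From /m/ at 5 rightward: 6 /m/ is itself a trigger — this domain ends here.
From /m/ at 6 rightward: 7 /u/ → [+nasal]; 8 /e/ → [+nasal]; 9 /o/ → [+nasal]; bound reached.
Targets with no active source: positions 10 11 12 13 14 stay [-nasal].

1 2 3 4 5 6 7 8 9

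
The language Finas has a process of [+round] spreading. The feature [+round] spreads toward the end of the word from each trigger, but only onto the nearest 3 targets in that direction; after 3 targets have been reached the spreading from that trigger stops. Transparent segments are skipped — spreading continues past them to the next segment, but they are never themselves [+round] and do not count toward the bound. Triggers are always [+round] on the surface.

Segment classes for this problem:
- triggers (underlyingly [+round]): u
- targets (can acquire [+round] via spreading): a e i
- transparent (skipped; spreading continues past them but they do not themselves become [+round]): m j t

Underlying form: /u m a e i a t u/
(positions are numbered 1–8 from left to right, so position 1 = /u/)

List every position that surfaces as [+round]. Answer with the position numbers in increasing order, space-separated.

1 3 4 5 8

From /u/ at 1 rightward: 2 /m/ transparent; 3 /a/ → [+round]; 4 /e/ → [+round]; 5 /i/ → [+round]; bound reached.
From /u/ at 8 rightward: word edge.
Target with no active source: position 6 stays [-round].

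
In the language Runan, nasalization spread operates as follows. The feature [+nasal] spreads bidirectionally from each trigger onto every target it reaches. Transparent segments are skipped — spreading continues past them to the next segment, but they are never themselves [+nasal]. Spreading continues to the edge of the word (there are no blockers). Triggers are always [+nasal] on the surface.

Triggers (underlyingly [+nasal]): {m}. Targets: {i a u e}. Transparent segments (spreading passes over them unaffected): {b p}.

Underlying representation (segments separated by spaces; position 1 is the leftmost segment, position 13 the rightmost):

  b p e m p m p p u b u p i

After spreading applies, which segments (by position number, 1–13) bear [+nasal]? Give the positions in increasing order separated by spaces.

3 4 6 9 11 13

From /m/ at 4 rightward: 5 /p/ transparent; 6 /m/ is itself a trigger — this domain ends here.
From /m/ at 4 leftward: 3 /e/ → [+nasal]; 2 /p/ transparent; 1 /b/ transparent; word edge.
From /m/ at 6 rightward: 7 /p/ transparent; 8 /p/ transparent; 9 /u/ → [+nasal]; 10 /b/ transparent; 11 /u/ → [+nasal]; 12 /p/ transparent; 13 /i/ → [+nasal]; word edge.
From /m/ at 6 leftward: 5 /p/ transparent; 4 /m/ is itself a trigger — this domain ends here.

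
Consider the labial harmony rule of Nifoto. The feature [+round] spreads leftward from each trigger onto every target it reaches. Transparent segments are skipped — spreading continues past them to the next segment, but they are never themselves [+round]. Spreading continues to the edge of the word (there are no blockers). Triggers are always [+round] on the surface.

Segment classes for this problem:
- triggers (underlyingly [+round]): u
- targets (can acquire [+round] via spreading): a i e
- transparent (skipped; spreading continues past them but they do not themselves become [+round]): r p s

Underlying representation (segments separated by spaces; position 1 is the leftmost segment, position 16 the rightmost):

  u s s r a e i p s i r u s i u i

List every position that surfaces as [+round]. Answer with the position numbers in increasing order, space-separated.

From /u/ at 1 leftward: word edge.
From /u/ at 12 leftward: 11 /r/ transparent; 10 /i/ → [+round]; 9 /s/ transparent; 8 /p/ transparent; 7 /i/ → [+round]; 6 /e/ → [+round]; 5 /a/ → [+round]; 4 /r/ transparent; 3 /s/ transparent; 2 /s/ transparent; 1 /u/ is itself a trigger — this domain ends here.
From /u/ at 15 leftward: 14 /i/ → [+round]; 13 /s/ transparent; 12 /u/ is itself a trigger — this domain ends here.
Target with no active source: position 16 stays [-round].

1 5 6 7 10 12 14 15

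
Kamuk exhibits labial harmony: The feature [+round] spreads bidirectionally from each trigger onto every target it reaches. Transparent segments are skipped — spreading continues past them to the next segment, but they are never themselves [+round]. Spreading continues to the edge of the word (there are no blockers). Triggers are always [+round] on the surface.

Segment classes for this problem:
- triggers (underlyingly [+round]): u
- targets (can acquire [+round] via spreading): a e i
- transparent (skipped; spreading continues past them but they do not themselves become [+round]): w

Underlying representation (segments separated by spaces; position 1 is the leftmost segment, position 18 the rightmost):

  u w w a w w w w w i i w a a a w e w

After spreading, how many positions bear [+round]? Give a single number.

From /u/ at 1 rightward: 2 /w/ transparent; 3 /w/ transparent; 4 /a/ → [+round]; 5 /w/ transparent; 6 /w/ transparent; 7 /w/ transparent; 8 /w/ transparent; 9 /w/ transparent; 10 /i/ → [+round]; 11 /i/ → [+round]; 12 /w/ transparent; 13 /a/ → [+round]; 14 /a/ → [+round]; 15 /a/ → [+round]; 16 /w/ transparent; 17 /e/ → [+round]; 18 /w/ transparent; word edge.
From /u/ at 1 leftward: word edge.
[+round] positions on the surface: 1 4 10 11 13 14 15 17.

8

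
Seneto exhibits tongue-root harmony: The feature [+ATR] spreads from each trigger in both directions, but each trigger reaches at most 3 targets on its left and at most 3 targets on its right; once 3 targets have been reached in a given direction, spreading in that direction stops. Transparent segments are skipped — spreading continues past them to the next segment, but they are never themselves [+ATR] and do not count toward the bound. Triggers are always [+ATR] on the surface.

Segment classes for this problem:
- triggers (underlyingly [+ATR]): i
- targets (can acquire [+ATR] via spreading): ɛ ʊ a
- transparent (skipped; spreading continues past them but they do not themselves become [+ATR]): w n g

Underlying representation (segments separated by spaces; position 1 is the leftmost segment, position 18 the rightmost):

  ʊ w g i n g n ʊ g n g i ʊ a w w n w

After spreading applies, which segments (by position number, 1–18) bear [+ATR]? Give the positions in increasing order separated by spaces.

1 4 8 12 13 14

From /i/ at 4 rightward: 5 /n/ transparent; 6 /g/ transparent; 7 /n/ transparent; 8 /ʊ/ → [+ATR]; 9 /g/ transparent; 10 /n/ transparent; 11 /g/ transparent; 12 /i/ is itself a trigger — this domain ends here.
From /i/ at 4 leftward: 3 /g/ transparent; 2 /w/ transparent; 1 /ʊ/ → [+ATR]; word edge.
From /i/ at 12 rightward: 13 /ʊ/ → [+ATR]; 14 /a/ → [+ATR]; 15 /w/ transparent; 16 /w/ transparent; 17 /n/ transparent; 18 /w/ transparent; word edge.
From /i/ at 12 leftward: 11 /g/ transparent; 10 /n/ transparent; 9 /g/ transparent; 8 /ʊ/ → [+ATR]; 7 /n/ transparent; 6 /g/ transparent; 5 /n/ transparent; 4 /i/ is itself a trigger — this domain ends here.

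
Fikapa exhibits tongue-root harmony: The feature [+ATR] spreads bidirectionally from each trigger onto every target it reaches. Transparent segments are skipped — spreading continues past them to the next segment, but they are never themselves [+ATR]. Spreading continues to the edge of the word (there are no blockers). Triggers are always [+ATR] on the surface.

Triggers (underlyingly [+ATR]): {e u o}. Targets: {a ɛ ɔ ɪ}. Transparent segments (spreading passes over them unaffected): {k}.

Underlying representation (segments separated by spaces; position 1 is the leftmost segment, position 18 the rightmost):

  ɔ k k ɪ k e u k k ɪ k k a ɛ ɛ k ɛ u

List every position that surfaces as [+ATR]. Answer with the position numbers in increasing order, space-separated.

1 4 6 7 10 13 14 15 17 18

From /e/ at 6 rightward: 7 /u/ is itself a trigger — this domain ends here.
From /e/ at 6 leftward: 5 /k/ transparent; 4 /ɪ/ → [+ATR]; 3 /k/ transparent; 2 /k/ transparent; 1 /ɔ/ → [+ATR]; word edge.
From /u/ at 7 rightward: 8 /k/ transparent; 9 /k/ transparent; 10 /ɪ/ → [+ATR]; 11 /k/ transparent; 12 /k/ transparent; 13 /a/ → [+ATR]; 14 /ɛ/ → [+ATR]; 15 /ɛ/ → [+ATR]; 16 /k/ transparent; 17 /ɛ/ → [+ATR]; 18 /u/ is itself a trigger — this domain ends here.
From /u/ at 7 leftward: 6 /e/ is itself a trigger — this domain ends here.
From /u/ at 18 rightward: word edge.
From /u/ at 18 leftward: 17 /ɛ/ → [+ATR]; 16 /k/ transparent; 15 /ɛ/ → [+ATR]; 14 /ɛ/ → [+ATR]; 13 /a/ → [+ATR]; 12 /k/ transparent; 11 /k/ transparent; 10 /ɪ/ → [+ATR]; 9 /k/ transparent; 8 /k/ transparent; 7 /u/ is itself a trigger — this domain ends here.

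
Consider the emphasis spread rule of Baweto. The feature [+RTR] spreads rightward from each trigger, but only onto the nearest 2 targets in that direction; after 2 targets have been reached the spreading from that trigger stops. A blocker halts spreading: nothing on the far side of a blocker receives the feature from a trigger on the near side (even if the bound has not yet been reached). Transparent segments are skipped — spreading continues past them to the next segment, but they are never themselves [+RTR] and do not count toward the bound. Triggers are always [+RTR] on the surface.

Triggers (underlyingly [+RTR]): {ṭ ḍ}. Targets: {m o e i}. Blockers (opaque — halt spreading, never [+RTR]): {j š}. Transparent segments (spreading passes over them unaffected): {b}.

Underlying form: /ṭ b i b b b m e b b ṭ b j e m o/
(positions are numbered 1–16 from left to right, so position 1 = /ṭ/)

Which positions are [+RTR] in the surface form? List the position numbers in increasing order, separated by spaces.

1 3 7 11

From /ṭ/ at 1 rightward: 2 /b/ transparent; 3 /i/ → [+RTR]; 4 /b/ transparent; 5 /b/ transparent; 6 /b/ transparent; 7 /m/ → [+RTR]; bound reached.
From /ṭ/ at 11 rightward: 12 /b/ transparent; 13 /j/ blocks.
Targets with no active source: positions 8 14 15 16 stay [-emphatic].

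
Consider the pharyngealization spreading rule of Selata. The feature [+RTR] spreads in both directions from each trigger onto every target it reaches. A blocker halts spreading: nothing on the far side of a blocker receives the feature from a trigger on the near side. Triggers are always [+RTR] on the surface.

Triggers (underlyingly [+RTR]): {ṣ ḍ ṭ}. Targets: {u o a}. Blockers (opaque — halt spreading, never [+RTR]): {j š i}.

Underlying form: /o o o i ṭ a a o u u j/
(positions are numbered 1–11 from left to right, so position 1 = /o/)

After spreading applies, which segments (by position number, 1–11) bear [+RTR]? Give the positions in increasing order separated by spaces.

From /ṭ/ at 5 rightward: 6 /a/ → [+RTR]; 7 /a/ → [+RTR]; 8 /o/ → [+RTR]; 9 /u/ → [+RTR]; 10 /u/ → [+RTR]; 11 /j/ blocks.
From /ṭ/ at 5 leftward: 4 /i/ blocks.
Targets with no active source: positions 1 2 3 stay [-emphatic].

5 6 7 8 9 10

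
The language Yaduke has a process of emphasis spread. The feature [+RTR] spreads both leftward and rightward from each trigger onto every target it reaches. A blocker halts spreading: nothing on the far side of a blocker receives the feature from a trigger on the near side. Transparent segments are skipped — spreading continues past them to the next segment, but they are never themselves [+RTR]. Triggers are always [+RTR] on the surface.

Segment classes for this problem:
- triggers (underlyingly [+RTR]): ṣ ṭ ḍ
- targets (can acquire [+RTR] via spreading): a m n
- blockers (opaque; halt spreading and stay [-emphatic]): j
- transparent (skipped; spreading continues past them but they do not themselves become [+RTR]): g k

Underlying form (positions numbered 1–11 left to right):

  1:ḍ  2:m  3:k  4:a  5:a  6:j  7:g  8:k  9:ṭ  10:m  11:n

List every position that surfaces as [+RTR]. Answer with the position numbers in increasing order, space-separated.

1 2 4 5 9 10 11

From /ḍ/ at 1 rightward: 2 /m/ → [+RTR]; 3 /k/ transparent; 4 /a/ → [+RTR]; 5 /a/ → [+RTR]; 6 /j/ blocks.
From /ḍ/ at 1 leftward: word edge.
From /ṭ/ at 9 rightward: 10 /m/ → [+RTR]; 11 /n/ → [+RTR]; word edge.
From /ṭ/ at 9 leftward: 8 /k/ transparent; 7 /g/ transparent; 6 /j/ blocks.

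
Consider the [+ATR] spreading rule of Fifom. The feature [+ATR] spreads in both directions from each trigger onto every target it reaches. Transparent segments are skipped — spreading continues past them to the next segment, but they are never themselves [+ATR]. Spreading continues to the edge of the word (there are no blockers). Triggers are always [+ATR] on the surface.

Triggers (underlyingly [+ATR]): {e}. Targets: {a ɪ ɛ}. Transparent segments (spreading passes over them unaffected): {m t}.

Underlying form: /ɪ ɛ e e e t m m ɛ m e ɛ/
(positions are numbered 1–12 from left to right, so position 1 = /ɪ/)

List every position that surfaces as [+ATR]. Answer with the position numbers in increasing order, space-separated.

From /e/ at 3 rightward: 4 /e/ is itself a trigger — this domain ends here.
From /e/ at 3 leftward: 2 /ɛ/ → [+ATR]; 1 /ɪ/ → [+ATR]; word edge.
From /e/ at 4 rightward: 5 /e/ is itself a trigger — this domain ends here.
From /e/ at 4 leftward: 3 /e/ is itself a trigger — this domain ends here.
From /e/ at 5 rightward: 6 /t/ transparent; 7 /m/ transparent; 8 /m/ transparent; 9 /ɛ/ → [+ATR]; 10 /m/ transparent; 11 /e/ is itself a trigger — this domain ends here.
From /e/ at 5 leftward: 4 /e/ is itself a trigger — this domain ends here.
From /e/ at 11 rightward: 12 /ɛ/ → [+ATR]; word edge.
From /e/ at 11 leftward: 10 /m/ transparent; 9 /ɛ/ → [+ATR]; 8 /m/ transparent; 7 /m/ transparent; 6 /t/ transparent; 5 /e/ is itself a trigger — this domain ends here.

1 2 3 4 5 9 11 12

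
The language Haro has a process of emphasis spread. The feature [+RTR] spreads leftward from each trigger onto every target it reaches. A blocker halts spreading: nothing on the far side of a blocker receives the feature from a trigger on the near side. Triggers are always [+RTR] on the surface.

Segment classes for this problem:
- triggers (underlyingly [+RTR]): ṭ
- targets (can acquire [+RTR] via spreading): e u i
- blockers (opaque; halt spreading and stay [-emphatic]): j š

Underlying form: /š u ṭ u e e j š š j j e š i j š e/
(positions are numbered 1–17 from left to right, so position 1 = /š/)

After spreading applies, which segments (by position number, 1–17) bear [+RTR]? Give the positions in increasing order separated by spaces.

2 3

From /ṭ/ at 3 leftward: 2 /u/ → [+RTR]; 1 /š/ blocks.
Targets with no active source: positions 4 5 6 12 14 17 stay [-emphatic].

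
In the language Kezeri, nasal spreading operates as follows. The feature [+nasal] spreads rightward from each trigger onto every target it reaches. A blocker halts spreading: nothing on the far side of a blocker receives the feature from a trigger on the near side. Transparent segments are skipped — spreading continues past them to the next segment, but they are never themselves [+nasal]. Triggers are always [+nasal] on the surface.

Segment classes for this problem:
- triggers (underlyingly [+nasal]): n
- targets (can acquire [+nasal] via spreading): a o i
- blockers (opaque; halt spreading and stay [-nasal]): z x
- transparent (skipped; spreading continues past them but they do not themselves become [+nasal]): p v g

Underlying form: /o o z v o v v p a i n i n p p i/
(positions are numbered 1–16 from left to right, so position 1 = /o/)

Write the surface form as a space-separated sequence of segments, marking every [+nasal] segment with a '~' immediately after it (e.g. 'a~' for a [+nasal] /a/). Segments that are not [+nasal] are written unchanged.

From /n/ at 11 rightward: 12 /i/ → [+nasal]; 13 /n/ is itself a trigger — this domain ends here.
From /n/ at 13 rightward: 14 /p/ transparent; 15 /p/ transparent; 16 /i/ → [+nasal]; word edge.
Targets with no active source: positions 1 2 5 9 10 stay [-nasal].
[+nasal] positions on the surface: 11 12 13 16.

o o z v o v v p a i n~ i~ n~ p p i~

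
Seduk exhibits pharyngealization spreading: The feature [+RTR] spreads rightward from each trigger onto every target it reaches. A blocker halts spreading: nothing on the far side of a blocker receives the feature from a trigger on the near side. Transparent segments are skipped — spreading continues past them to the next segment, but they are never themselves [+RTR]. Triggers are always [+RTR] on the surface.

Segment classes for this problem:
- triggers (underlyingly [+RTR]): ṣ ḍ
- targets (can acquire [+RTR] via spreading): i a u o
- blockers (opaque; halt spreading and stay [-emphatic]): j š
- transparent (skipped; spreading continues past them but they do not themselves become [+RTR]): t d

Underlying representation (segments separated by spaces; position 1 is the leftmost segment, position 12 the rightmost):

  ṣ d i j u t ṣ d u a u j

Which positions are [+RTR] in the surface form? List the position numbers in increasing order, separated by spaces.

1 3 7 9 10 11

From /ṣ/ at 1 rightward: 2 /d/ transparent; 3 /i/ → [+RTR]; 4 /j/ blocks.
From /ṣ/ at 7 rightward: 8 /d/ transparent; 9 /u/ → [+RTR]; 10 /a/ → [+RTR]; 11 /u/ → [+RTR]; 12 /j/ blocks.
Target with no active source: position 5 stays [-emphatic].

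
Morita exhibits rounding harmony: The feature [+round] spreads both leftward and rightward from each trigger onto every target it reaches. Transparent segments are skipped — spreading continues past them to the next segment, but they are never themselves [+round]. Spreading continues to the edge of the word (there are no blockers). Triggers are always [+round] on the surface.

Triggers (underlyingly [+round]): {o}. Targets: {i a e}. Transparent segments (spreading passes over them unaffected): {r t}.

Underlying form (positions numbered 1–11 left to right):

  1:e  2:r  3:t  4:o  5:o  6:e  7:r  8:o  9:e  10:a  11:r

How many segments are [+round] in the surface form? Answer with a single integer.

7

From /o/ at 4 rightward: 5 /o/ is itself a trigger — this domain ends here.
From /o/ at 4 leftward: 3 /t/ transparent; 2 /r/ transparent; 1 /e/ → [+round]; word edge.
From /o/ at 5 rightward: 6 /e/ → [+round]; 7 /r/ transparent; 8 /o/ is itself a trigger — this domain ends here.
From /o/ at 5 leftward: 4 /o/ is itself a trigger — this domain ends here.
From /o/ at 8 rightward: 9 /e/ → [+round]; 10 /a/ → [+round]; 11 /r/ transparent; word edge.
From /o/ at 8 leftward: 7 /r/ transparent; 6 /e/ → [+round]; 5 /o/ is itself a trigger — this domain ends here.
[+round] positions on the surface: 1 4 5 6 8 9 10.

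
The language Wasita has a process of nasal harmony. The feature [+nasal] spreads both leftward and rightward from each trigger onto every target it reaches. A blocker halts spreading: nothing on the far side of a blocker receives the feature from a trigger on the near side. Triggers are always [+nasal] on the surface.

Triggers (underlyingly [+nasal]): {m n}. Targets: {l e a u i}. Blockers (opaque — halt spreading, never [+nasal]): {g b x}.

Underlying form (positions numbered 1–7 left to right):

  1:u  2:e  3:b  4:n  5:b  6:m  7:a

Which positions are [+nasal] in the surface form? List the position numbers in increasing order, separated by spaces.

From /n/ at 4 rightward: 5 /b/ blocks.
From /n/ at 4 leftward: 3 /b/ blocks.
From /m/ at 6 rightward: 7 /a/ → [+nasal]; word edge.
From /m/ at 6 leftward: 5 /b/ blocks.
Targets with no active source: positions 1 2 stay [-nasal].

4 6 7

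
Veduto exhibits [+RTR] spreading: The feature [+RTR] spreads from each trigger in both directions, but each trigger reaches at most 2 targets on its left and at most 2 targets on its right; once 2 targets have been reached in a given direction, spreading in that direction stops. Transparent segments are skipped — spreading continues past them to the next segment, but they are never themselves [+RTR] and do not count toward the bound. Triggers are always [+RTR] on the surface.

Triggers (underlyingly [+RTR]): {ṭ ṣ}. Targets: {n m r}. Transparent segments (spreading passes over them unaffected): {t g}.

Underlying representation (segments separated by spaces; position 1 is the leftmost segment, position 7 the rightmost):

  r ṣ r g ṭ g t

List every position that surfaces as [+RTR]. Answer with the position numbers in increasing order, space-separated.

1 2 3 5

From /ṣ/ at 2 rightward: 3 /r/ → [+RTR]; 4 /g/ transparent; 5 /ṭ/ is itself a trigger — this domain ends here.
From /ṣ/ at 2 leftward: 1 /r/ → [+RTR]; word edge.
From /ṭ/ at 5 rightward: 6 /g/ transparent; 7 /t/ transparent; word edge.
From /ṭ/ at 5 leftward: 4 /g/ transparent; 3 /r/ → [+RTR]; 2 /ṣ/ is itself a trigger — this domain ends here.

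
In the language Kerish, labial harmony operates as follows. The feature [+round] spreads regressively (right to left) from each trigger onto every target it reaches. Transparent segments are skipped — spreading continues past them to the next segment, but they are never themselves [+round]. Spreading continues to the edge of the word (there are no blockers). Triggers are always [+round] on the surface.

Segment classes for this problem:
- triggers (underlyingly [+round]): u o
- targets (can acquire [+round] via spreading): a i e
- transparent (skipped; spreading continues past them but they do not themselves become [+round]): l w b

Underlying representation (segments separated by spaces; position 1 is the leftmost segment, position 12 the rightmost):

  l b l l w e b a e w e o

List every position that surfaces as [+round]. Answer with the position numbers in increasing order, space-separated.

6 8 9 11 12

From /o/ at 12 leftward: 11 /e/ → [+round]; 10 /w/ transparent; 9 /e/ → [+round]; 8 /a/ → [+round]; 7 /b/ transparent; 6 /e/ → [+round]; 5 /w/ transparent; 4 /l/ transparent; 3 /l/ transparent; 2 /b/ transparent; 1 /l/ transparent; word edge.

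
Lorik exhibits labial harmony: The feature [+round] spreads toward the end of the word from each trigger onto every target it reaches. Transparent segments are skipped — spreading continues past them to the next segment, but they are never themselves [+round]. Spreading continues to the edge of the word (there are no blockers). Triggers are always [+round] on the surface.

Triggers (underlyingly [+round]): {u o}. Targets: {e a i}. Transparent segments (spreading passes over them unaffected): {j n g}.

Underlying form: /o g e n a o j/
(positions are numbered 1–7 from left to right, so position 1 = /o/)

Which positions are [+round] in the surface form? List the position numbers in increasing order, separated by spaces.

1 3 5 6

From /o/ at 1 rightward: 2 /g/ transparent; 3 /e/ → [+round]; 4 /n/ transparent; 5 /a/ → [+round]; 6 /o/ is itself a trigger — this domain ends here.
From /o/ at 6 rightward: 7 /j/ transparent; word edge.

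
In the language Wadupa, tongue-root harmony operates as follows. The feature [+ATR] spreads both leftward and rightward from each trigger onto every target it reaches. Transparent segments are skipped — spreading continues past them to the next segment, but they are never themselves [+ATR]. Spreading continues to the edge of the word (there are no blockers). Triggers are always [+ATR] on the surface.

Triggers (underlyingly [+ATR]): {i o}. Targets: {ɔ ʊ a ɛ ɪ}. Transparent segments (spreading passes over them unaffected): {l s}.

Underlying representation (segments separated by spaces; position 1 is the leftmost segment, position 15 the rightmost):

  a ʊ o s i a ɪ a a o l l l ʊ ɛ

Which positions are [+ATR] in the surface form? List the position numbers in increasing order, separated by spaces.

1 2 3 5 6 7 8 9 10 14 15

From /o/ at 3 rightward: 4 /s/ transparent; 5 /i/ is itself a trigger — this domain ends here.
From /o/ at 3 leftward: 2 /ʊ/ → [+ATR]; 1 /a/ → [+ATR]; word edge.
From /i/ at 5 rightward: 6 /a/ → [+ATR]; 7 /ɪ/ → [+ATR]; 8 /a/ → [+ATR]; 9 /a/ → [+ATR]; 10 /o/ is itself a trigger — this domain ends here.
From /i/ at 5 leftward: 4 /s/ transparent; 3 /o/ is itself a trigger — this domain ends here.
From /o/ at 10 rightward: 11 /l/ transparent; 12 /l/ transparent; 13 /l/ transparent; 14 /ʊ/ → [+ATR]; 15 /ɛ/ → [+ATR]; word edge.
From /o/ at 10 leftward: 9 /a/ → [+ATR]; 8 /a/ → [+ATR]; 7 /ɪ/ → [+ATR]; 6 /a/ → [+ATR]; 5 /i/ is itself a trigger — this domain ends here.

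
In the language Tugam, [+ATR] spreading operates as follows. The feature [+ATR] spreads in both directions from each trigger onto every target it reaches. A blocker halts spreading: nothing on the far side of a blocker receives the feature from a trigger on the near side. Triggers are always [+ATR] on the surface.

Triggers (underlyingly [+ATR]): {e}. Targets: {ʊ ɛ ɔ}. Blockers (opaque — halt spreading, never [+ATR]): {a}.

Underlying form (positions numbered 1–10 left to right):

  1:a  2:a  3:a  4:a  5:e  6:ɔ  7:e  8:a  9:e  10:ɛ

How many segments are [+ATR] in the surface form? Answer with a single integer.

5

From /e/ at 5 rightward: 6 /ɔ/ → [+ATR]; 7 /e/ is itself a trigger — this domain ends here.
From /e/ at 5 leftward: 4 /a/ blocks.
From /e/ at 7 rightward: 8 /a/ blocks.
From /e/ at 7 leftward: 6 /ɔ/ → [+ATR]; 5 /e/ is itself a trigger — this domain ends here.
From /e/ at 9 rightward: 10 /ɛ/ → [+ATR]; word edge.
From /e/ at 9 leftward: 8 /a/ blocks.
[+ATR] positions on the surface: 5 6 7 9 10.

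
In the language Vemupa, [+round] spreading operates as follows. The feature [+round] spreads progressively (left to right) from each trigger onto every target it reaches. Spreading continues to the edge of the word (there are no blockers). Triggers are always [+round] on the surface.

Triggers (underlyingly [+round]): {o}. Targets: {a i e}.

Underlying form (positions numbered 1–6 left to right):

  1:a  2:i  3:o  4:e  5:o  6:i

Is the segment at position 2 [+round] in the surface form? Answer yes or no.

From /o/ at 3 rightward: 4 /e/ → [+round]; 5 /o/ is itself a trigger — this domain ends here.
From /o/ at 5 rightward: 6 /i/ → [+round]; word edge.
Targets with no active source: positions 1 2 stay [-round].
[+round] positions on the surface: 3 4 5 6.

no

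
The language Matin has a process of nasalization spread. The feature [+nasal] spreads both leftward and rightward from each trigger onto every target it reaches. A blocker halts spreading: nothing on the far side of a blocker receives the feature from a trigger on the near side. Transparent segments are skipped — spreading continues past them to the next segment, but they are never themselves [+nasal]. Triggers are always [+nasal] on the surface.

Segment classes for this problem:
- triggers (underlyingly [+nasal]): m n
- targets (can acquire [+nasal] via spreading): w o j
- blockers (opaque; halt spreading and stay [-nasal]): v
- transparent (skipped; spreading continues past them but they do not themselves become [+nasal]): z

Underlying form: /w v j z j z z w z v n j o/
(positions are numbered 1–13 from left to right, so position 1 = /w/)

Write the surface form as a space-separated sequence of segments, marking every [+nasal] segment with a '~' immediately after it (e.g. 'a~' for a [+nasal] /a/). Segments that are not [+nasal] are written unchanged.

w v j z j z z w z v n~ j~ o~

From /n/ at 11 rightward: 12 /j/ → [+nasal]; 13 /o/ → [+nasal]; word edge.
From /n/ at 11 leftward: 10 /v/ blocks.
Targets with no active source: positions 1 3 5 8 stay [-nasal].
[+nasal] positions on the surface: 11 12 13.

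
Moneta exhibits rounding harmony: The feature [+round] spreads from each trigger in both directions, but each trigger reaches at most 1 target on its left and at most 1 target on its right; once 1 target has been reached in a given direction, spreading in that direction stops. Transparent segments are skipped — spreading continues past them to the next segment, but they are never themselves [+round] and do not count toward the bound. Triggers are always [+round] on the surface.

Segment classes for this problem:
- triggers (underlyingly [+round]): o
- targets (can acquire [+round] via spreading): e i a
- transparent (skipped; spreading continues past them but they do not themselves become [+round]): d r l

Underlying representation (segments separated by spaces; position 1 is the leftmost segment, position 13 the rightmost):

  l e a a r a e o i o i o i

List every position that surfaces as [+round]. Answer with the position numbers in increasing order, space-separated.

From /o/ at 8 rightward: 9 /i/ → [+round]; bound reached.
From /o/ at 8 leftward: 7 /e/ → [+round]; bound reached.
From /o/ at 10 rightward: 11 /i/ → [+round]; bound reached.
From /o/ at 10 leftward: 9 /i/ → [+round]; bound reached.
From /o/ at 12 rightward: 13 /i/ → [+round]; bound reached.
From /o/ at 12 leftward: 11 /i/ → [+round]; bound reached.
Targets with no active source: positions 2 3 4 6 stay [-round].

7 8 9 10 11 12 13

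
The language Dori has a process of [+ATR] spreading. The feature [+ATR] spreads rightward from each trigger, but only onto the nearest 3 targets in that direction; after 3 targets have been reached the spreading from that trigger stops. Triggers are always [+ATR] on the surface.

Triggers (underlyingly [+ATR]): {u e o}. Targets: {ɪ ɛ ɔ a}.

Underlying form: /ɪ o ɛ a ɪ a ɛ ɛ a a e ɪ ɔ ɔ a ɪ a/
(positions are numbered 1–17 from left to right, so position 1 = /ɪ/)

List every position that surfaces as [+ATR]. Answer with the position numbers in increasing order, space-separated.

From /o/ at 2 rightward: 3 /ɛ/ → [+ATR]; 4 /a/ → [+ATR]; 5 /ɪ/ → [+ATR]; bound reached.
From /e/ at 11 rightward: 12 /ɪ/ → [+ATR]; 13 /ɔ/ → [+ATR]; 14 /ɔ/ → [+ATR]; bound reached.
Targets with no active source: positions 1 6 7 8 9 10 15 16 17 stay [-ATR].

2 3 4 5 11 12 13 14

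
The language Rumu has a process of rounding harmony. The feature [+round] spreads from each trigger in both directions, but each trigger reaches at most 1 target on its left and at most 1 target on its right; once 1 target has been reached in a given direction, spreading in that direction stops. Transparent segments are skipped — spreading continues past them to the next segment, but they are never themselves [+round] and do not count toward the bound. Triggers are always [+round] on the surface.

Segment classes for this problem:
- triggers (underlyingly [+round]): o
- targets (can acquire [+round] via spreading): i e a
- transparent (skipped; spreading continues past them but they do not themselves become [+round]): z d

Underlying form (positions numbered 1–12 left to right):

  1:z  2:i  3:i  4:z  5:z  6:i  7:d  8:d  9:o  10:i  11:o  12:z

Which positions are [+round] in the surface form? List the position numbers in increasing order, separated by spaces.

6 9 10 11

From /o/ at 9 rightward: 10 /i/ → [+round]; bound reached.
From /o/ at 9 leftward: 8 /d/ transparent; 7 /d/ transparent; 6 /i/ → [+round]; bound reached.
From /o/ at 11 rightward: 12 /z/ transparent; word edge.
From /o/ at 11 leftward: 10 /i/ → [+round]; bound reached.
Targets with no active source: positions 2 3 stay [-round].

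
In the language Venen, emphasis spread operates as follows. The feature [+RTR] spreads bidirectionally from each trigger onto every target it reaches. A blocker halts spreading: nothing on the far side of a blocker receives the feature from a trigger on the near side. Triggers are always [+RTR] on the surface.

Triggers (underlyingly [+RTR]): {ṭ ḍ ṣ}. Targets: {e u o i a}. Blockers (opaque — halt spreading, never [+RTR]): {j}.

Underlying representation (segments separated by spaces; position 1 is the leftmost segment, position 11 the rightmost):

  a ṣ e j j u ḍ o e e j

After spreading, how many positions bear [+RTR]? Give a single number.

8

From /ṣ/ at 2 rightward: 3 /e/ → [+RTR]; 4 /j/ blocks.
From /ṣ/ at 2 leftward: 1 /a/ → [+RTR]; word edge.
From /ḍ/ at 7 rightward: 8 /o/ → [+RTR]; 9 /e/ → [+RTR]; 10 /e/ → [+RTR]; 11 /j/ blocks.
From /ḍ/ at 7 leftward: 6 /u/ → [+RTR]; 5 /j/ blocks.
[+RTR] positions on the surface: 1 2 3 6 7 8 9 10.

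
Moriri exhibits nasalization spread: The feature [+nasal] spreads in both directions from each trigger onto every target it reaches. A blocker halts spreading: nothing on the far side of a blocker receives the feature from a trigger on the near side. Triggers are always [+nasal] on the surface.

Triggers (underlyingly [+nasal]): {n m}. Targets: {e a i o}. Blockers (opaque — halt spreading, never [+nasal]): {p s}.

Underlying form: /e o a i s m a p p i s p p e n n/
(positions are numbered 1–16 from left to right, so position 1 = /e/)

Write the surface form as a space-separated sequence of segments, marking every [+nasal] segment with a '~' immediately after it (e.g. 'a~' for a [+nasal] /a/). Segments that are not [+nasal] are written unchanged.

e o a i s m~ a~ p p i s p p e~ n~ n~

From /m/ at 6 rightward: 7 /a/ → [+nasal]; 8 /p/ blocks.
From /m/ at 6 leftward: 5 /s/ blocks.
From /n/ at 15 rightward: 16 /n/ is itself a trigger — this domain ends here.
From /n/ at 15 leftward: 14 /e/ → [+nasal]; 13 /p/ blocks.
From /n/ at 16 rightward: word edge.
From /n/ at 16 leftward: 15 /n/ is itself a trigger — this domain ends here.
Targets with no active source: positions 1 2 3 4 10 stay [-nasal].
[+nasal] positions on the surface: 6 7 14 15 16.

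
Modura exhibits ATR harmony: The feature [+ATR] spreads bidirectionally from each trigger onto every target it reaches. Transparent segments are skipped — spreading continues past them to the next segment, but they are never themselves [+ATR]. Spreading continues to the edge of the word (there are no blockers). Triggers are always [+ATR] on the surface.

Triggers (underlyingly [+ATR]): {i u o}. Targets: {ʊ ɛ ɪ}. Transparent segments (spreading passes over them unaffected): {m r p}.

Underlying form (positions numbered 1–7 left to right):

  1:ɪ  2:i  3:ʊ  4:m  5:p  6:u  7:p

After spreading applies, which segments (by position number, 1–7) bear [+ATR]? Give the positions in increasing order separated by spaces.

1 2 3 6

From /i/ at 2 rightward: 3 /ʊ/ → [+ATR]; 4 /m/ transparent; 5 /p/ transparent; 6 /u/ is itself a trigger — this domain ends here.
From /i/ at 2 leftward: 1 /ɪ/ → [+ATR]; word edge.
From /u/ at 6 rightward: 7 /p/ transparent; word edge.
From /u/ at 6 leftward: 5 /p/ transparent; 4 /m/ transparent; 3 /ʊ/ → [+ATR]; 2 /i/ is itself a trigger — this domain ends here.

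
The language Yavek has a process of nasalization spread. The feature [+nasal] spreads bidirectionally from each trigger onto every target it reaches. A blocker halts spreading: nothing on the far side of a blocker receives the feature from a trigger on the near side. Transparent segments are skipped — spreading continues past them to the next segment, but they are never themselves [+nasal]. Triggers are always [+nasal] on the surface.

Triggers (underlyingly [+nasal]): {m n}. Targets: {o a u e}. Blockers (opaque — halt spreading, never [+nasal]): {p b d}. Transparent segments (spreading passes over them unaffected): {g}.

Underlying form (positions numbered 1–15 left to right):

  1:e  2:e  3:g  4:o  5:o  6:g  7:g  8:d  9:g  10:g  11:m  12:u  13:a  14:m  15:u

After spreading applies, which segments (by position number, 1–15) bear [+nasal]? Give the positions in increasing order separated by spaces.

From /m/ at 11 rightward: 12 /u/ → [+nasal]; 13 /a/ → [+nasal]; 14 /m/ is itself a trigger — this domain ends here.
From /m/ at 11 leftward: 10 /g/ transparent; 9 /g/ transparent; 8 /d/ blocks.
From /m/ at 14 rightward: 15 /u/ → [+nasal]; word edge.
From /m/ at 14 leftward: 13 /a/ → [+nasal]; 12 /u/ → [+nasal]; 11 /m/ is itself a trigger — this domain ends here.
Targets with no active source: positions 1 2 4 5 stay [-nasal].

11 12 13 14 15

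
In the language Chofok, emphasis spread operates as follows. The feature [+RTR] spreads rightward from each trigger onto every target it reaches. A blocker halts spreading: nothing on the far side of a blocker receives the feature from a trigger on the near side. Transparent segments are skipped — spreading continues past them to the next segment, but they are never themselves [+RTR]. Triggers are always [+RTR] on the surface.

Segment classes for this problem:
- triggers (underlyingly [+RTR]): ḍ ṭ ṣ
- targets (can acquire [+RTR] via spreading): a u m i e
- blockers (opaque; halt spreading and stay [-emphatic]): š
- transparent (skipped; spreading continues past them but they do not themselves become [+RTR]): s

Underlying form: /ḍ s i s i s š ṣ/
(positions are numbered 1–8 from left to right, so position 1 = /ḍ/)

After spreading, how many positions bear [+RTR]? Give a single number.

4

From /ḍ/ at 1 rightward: 2 /s/ transparent; 3 /i/ → [+RTR]; 4 /s/ transparent; 5 /i/ → [+RTR]; 6 /s/ transparent; 7 /š/ blocks.
From /ṣ/ at 8 rightward: word edge.
[+RTR] positions on the surface: 1 3 5 8.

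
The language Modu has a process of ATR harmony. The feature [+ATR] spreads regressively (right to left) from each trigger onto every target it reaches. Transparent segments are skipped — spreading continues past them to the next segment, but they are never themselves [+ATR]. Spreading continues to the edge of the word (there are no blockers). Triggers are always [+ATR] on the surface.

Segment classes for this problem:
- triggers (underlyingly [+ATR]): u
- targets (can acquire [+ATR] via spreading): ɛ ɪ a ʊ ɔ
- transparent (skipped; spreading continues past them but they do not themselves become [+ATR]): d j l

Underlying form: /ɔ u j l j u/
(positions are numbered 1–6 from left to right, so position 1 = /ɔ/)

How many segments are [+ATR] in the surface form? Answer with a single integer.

From /u/ at 2 leftward: 1 /ɔ/ → [+ATR]; word edge.
From /u/ at 6 leftward: 5 /j/ transparent; 4 /l/ transparent; 3 /j/ transparent; 2 /u/ is itself a trigger — this domain ends here.
[+ATR] positions on the surface: 1 2 6.

3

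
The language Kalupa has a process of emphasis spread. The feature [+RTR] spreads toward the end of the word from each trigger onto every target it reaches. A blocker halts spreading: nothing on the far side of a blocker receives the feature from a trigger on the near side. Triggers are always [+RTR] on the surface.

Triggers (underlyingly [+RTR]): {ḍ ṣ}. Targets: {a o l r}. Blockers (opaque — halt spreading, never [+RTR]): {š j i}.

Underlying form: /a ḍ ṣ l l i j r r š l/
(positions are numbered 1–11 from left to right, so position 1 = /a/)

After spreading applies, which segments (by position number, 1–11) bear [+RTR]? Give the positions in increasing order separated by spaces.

From /ḍ/ at 2 rightward: 3 /ṣ/ is itself a trigger — this domain ends here.
From /ṣ/ at 3 rightward: 4 /l/ → [+RTR]; 5 /l/ → [+RTR]; 6 /i/ blocks.
Targets with no active source: positions 1 8 9 11 stay [-emphatic].

2 3 4 5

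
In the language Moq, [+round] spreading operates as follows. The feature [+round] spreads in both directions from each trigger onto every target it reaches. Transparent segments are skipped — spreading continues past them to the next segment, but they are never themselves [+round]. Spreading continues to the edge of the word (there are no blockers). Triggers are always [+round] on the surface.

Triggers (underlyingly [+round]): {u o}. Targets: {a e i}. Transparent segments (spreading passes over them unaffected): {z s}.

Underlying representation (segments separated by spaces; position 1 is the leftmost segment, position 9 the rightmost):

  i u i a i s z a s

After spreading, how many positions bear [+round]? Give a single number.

From /u/ at 2 rightward: 3 /i/ → [+round]; 4 /a/ → [+round]; 5 /i/ → [+round]; 6 /s/ transparent; 7 /z/ transparent; 8 /a/ → [+round]; 9 /s/ transparent; word edge.
From /u/ at 2 leftward: 1 /i/ → [+round]; word edge.
[+round] positions on the surface: 1 2 3 4 5 8.

6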